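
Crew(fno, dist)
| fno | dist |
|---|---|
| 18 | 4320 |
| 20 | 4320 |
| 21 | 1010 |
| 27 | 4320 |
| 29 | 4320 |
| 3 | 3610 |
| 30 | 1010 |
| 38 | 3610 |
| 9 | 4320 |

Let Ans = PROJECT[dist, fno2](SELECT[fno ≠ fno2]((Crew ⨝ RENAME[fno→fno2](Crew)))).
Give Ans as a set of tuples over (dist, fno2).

ρ[fno→fno2]: schema becomes (fno2, dist); tuples unchanged.
Crew ⋈ RENAME[fno→fno2](Crew) (natural join on dist): {(18, 4320, 18), (18, 4320, 20), (18, 4320, 27), (18, 4320, 29), (18, 4320, 9), (20, 4320, 18), (20, 4320, 20), (20, 4320, 27), (20, 4320, 29), (20, 4320, 9), (21, 1010, 21), (21, 1010, 30), (27, 4320, 18), (27, 4320, 20), (27, 4320, 27), (27, 4320, 29), (27, 4320, 9), (29, 4320, 18), (29, 4320, 20), (29, 4320, 27), (29, 4320, 29), (29, 4320, 9), (3, 3610, 3), (3, 3610, 38), (30, 1010, 21), (30, 1010, 30), (38, 3610, 3), (38, 3610, 38), (9, 4320, 18), (9, 4320, 20), (9, 4320, 27), (9, 4320, 29), (9, 4320, 9)}
Selection fno ≠ fno2: {(18, 4320, 20), (18, 4320, 27), (18, 4320, 29), (18, 4320, 9), (20, 4320, 18), (20, 4320, 27), (20, 4320, 29), (20, 4320, 9), (21, 1010, 30), (27, 4320, 18), (27, 4320, 20), (27, 4320, 29), (27, 4320, 9), (29, 4320, 18), (29, 4320, 20), (29, 4320, 27), (29, 4320, 9), (3, 3610, 38), (30, 1010, 21), (38, 3610, 3), (9, 4320, 18), (9, 4320, 20), (9, 4320, 27), (9, 4320, 29)}
Keep only column(s) dist, fno2 (15 duplicate(s) eliminated): {(1010, 21), (1010, 30), (3610, 3), (3610, 38), (4320, 18), (4320, 20), (4320, 27), (4320, 29), (4320, 9)}

{(1010, 21), (1010, 30), (3610, 3), (3610, 38), (4320, 18), (4320, 20), (4320, 27), (4320, 29), (4320, 9)}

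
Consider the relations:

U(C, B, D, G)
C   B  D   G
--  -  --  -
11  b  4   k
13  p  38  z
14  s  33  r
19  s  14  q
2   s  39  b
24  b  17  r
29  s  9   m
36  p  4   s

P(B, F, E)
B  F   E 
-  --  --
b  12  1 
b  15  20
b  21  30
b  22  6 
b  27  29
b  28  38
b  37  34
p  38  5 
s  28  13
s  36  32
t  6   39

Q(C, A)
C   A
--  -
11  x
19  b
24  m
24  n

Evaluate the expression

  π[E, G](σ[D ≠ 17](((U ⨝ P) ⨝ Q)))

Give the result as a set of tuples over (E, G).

{(1, k), (13, q), (20, k), (29, k), (30, k), (32, q), (34, k), (38, k), (6, k)}

Joining U and P on B yields {(11, b, 4, k, 12, 1), (11, b, 4, k, 15, 20), (11, b, 4, k, 21, 30), (11, b, 4, k, 22, 6), (11, b, 4, k, 27, 29), (11, b, 4, k, 28, 38), (11, b, 4, k, 37, 34), (13, p, 38, z, 38, 5), (14, s, 33, r, 28, 13), (14, s, 33, r, 36, 32), (19, s, 14, q, 28, 13), (19, s, 14, q, 36, 32), (2, s, 39, b, 28, 13), (2, s, 39, b, 36, 32), (24, b, 17, r, 12, 1), (24, b, 17, r, 15, 20), (24, b, 17, r, 21, 30), (24, b, 17, r, 22, 6), (24, b, 17, r, 27, 29), (24, b, 17, r, 28, 38), (24, b, 17, r, 37, 34), (29, s, 9, m, 28, 13), (29, s, 9, m, 36, 32), (36, p, 4, s, 38, 5)}.
Joining (U ⨝ P) and Q on C yields {(11, b, 4, k, 12, 1, x), (11, b, 4, k, 15, 20, x), (11, b, 4, k, 21, 30, x), (11, b, 4, k, 22, 6, x), (11, b, 4, k, 27, 29, x), (11, b, 4, k, 28, 38, x), (11, b, 4, k, 37, 34, x), (19, s, 14, q, 28, 13, b), (19, s, 14, q, 36, 32, b), (24, b, 17, r, 12, 1, m), (24, b, 17, r, 12, 1, n), (24, b, 17, r, 15, 20, m), (24, b, 17, r, 15, 20, n), (24, b, 17, r, 21, 30, m), (24, b, 17, r, 21, 30, n), (24, b, 17, r, 22, 6, m), (24, b, 17, r, 22, 6, n), (24, b, 17, r, 27, 29, m), (24, b, 17, r, 27, 29, n), (24, b, 17, r, 28, 38, m), (24, b, 17, r, 28, 38, n), (24, b, 17, r, 37, 34, m), (24, b, 17, r, 37, 34, n)}.
σ[D ≠ 17]: keep tuples satisfying D ≠ 17 → {(11, b, 4, k, 12, 1, x), (11, b, 4, k, 15, 20, x), (11, b, 4, k, 21, 30, x), (11, b, 4, k, 22, 6, x), (11, b, 4, k, 27, 29, x), (11, b, 4, k, 28, 38, x), (11, b, 4, k, 37, 34, x), (19, s, 14, q, 28, 13, b), (19, s, 14, q, 36, 32, b)}
Keep only column(s) E, G: {(1, k), (13, q), (20, k), (29, k), (30, k), (32, q), (34, k), (38, k), (6, k)}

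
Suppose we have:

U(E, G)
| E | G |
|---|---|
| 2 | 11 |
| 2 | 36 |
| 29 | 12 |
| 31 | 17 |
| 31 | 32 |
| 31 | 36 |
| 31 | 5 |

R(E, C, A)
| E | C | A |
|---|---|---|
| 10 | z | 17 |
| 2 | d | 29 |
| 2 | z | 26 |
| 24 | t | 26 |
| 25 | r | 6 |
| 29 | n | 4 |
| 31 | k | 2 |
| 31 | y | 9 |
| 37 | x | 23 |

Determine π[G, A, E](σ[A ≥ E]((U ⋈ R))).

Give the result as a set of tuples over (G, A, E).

{(11, 26, 2), (11, 29, 2), (36, 26, 2), (36, 29, 2)}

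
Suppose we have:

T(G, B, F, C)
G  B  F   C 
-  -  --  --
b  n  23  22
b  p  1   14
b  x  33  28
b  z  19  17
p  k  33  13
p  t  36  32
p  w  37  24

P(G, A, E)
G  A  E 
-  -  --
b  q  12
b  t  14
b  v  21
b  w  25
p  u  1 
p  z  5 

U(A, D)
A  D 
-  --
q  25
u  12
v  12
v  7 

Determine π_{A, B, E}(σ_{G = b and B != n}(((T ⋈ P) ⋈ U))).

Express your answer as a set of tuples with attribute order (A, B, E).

{(q, p, 12), (q, x, 12), (q, z, 12), (v, p, 21), (v, x, 21), (v, z, 21)}

Natural join on G: {(b, n, 23, 22, q, 12), (b, n, 23, 22, t, 14), (b, n, 23, 22, v, 21), (b, n, 23, 22, w, 25), (b, p, 1, 14, q, 12), (b, p, 1, 14, t, 14), (b, p, 1, 14, v, 21), (b, p, 1, 14, w, 25), (b, x, 33, 28, q, 12), (b, x, 33, 28, t, 14), (b, x, 33, 28, v, 21), (b, x, 33, 28, w, 25), (b, z, 19, 17, q, 12), (b, z, 19, 17, t, 14), (b, z, 19, 17, v, 21), (b, z, 19, 17, w, 25), (p, k, 33, 13, u, 1), (p, k, 33, 13, z, 5), (p, t, 36, 32, u, 1), (p, t, 36, 32, z, 5), (p, w, 37, 24, u, 1), (p, w, 37, 24, z, 5)}
Natural join on A: {(b, n, 23, 22, q, 12, 25), (b, n, 23, 22, v, 21, 12), (b, n, 23, 22, v, 21, 7), (b, p, 1, 14, q, 12, 25), (b, p, 1, 14, v, 21, 12), (b, p, 1, 14, v, 21, 7), (b, x, 33, 28, q, 12, 25), (b, x, 33, 28, v, 21, 12), (b, x, 33, 28, v, 21, 7), (b, z, 19, 17, q, 12, 25), (b, z, 19, 17, v, 21, 12), (b, z, 19, 17, v, 21, 7), (p, k, 33, 13, u, 1, 12), (p, t, 36, 32, u, 1, 12), (p, w, 37, 24, u, 1, 12)}
Selection G = b and B != n: {(b, p, 1, 14, q, 12, 25), (b, p, 1, 14, v, 21, 12), (b, p, 1, 14, v, 21, 7), (b, x, 33, 28, q, 12, 25), (b, x, 33, 28, v, 21, 12), (b, x, 33, 28, v, 21, 7), (b, z, 19, 17, q, 12, 25), (b, z, 19, 17, v, 21, 12), (b, z, 19, 17, v, 21, 7)}
π[A, B, E]: project onto (A, B, E) (3 duplicate(s) eliminated) → {(q, p, 12), (q, x, 12), (q, z, 12), (v, p, 21), (v, x, 21), (v, z, 21)}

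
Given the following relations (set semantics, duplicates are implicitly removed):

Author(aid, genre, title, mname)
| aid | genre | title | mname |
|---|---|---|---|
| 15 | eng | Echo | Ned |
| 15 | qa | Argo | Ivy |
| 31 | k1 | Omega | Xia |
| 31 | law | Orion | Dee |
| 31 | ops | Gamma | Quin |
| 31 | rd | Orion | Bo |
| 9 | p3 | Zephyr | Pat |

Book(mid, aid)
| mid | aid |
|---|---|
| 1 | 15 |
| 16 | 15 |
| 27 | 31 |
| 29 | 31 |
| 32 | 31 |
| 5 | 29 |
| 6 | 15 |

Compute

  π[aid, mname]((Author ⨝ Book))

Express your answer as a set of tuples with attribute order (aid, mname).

Author ⋈ Book (natural join on aid): {(15, eng, Echo, Ned, 1), (15, eng, Echo, Ned, 16), (15, eng, Echo, Ned, 6), (15, qa, Argo, Ivy, 1), (15, qa, Argo, Ivy, 16), (15, qa, Argo, Ivy, 6), (31, k1, Omega, Xia, 27), (31, k1, Omega, Xia, 29), (31, k1, Omega, Xia, 32), (31, law, Orion, Dee, 27), (31, law, Orion, Dee, 29), (31, law, Orion, Dee, 32), (31, ops, Gamma, Quin, 27), (31, ops, Gamma, Quin, 29), (31, ops, Gamma, Quin, 32), (31, rd, Orion, Bo, 27), (31, rd, Orion, Bo, 29), (31, rd, Orion, Bo, 32)}
Keep only column(s) aid, mname (12 duplicate(s) eliminated): {(15, Ivy), (15, Ned), (31, Bo), (31, Dee), (31, Quin), (31, Xia)}

{(15, Ivy), (15, Ned), (31, Bo), (31, Dee), (31, Quin), (31, Xia)}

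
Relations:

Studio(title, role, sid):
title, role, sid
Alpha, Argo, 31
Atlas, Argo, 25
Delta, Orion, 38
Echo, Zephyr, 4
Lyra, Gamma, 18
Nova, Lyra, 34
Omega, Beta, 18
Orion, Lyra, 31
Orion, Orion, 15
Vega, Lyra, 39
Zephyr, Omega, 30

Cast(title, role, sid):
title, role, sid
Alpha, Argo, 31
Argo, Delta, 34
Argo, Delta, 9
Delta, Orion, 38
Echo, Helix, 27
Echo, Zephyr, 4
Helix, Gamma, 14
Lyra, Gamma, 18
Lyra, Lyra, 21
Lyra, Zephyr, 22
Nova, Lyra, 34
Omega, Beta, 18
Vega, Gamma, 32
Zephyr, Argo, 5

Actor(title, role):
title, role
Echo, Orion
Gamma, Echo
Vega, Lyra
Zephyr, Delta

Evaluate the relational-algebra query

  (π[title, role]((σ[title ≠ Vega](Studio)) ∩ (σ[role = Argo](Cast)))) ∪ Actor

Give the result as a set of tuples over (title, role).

Apply σ_{title ≠ Vega}; surviving tuples: {(Alpha, Argo, 31), (Atlas, Argo, 25), (Delta, Orion, 38), (Echo, Zephyr, 4), (Lyra, Gamma, 18), (Nova, Lyra, 34), (Omega, Beta, 18), (Orion, Lyra, 31), (Orion, Orion, 15), (Zephyr, Omega, 30)}
Apply σ_{role = Argo}; surviving tuples: {(Alpha, Argo, 31), (Zephyr, Argo, 5)}
Intersection: {(Alpha, Argo, 31), (Atlas, Argo, 25), (Delta, Orion, 38), (Echo, Zephyr, 4), (Lyra, Gamma, 18), (Nova, Lyra, 34), (Omega, Beta, 18), (Orion, Lyra, 31), (Orion, Orion, 15), (Zephyr, Omega, 30)} with {(Alpha, Argo, 31), (Zephyr, Argo, 5)} → {(Alpha, Argo, 31)}
π[title, role]: project onto (title, role) → {(Alpha, Argo)}
Union: {(Alpha, Argo)} with {(Echo, Orion), (Gamma, Echo), (Vega, Lyra), (Zephyr, Delta)} → {(Alpha, Argo), (Echo, Orion), (Gamma, Echo), (Vega, Lyra), (Zephyr, Delta)}

{(Alpha, Argo), (Echo, Orion), (Gamma, Echo), (Vega, Lyra), (Zephyr, Delta)}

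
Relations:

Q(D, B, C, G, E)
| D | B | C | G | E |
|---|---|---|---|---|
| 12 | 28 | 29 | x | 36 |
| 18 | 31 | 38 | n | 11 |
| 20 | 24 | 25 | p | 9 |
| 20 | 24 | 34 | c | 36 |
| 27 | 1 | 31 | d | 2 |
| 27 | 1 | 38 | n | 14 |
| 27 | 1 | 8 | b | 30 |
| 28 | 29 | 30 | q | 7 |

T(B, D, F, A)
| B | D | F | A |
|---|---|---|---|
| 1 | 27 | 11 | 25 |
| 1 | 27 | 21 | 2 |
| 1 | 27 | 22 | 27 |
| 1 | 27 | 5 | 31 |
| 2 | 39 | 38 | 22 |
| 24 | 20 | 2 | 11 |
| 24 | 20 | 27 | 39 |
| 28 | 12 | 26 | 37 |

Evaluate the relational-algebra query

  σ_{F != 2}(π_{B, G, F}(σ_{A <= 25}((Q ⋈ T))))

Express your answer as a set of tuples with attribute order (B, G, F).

{(1, b, 11), (1, b, 21), (1, d, 11), (1, d, 21), (1, n, 11), (1, n, 21)}

Q ⋈ T (natural join on D, B): {(12, 28, 29, x, 36, 26, 37), (20, 24, 25, p, 9, 2, 11), (20, 24, 25, p, 9, 27, 39), (20, 24, 34, c, 36, 2, 11), (20, 24, 34, c, 36, 27, 39), (27, 1, 31, d, 2, 11, 25), (27, 1, 31, d, 2, 21, 2), (27, 1, 31, d, 2, 22, 27), (27, 1, 31, d, 2, 5, 31), (27, 1, 38, n, 14, 11, 25), (27, 1, 38, n, 14, 21, 2), (27, 1, 38, n, 14, 22, 27), (27, 1, 38, n, 14, 5, 31), (27, 1, 8, b, 30, 11, 25), (27, 1, 8, b, 30, 21, 2), (27, 1, 8, b, 30, 22, 27), (27, 1, 8, b, 30, 5, 31)}
Selection A <= 25: {(20, 24, 25, p, 9, 2, 11), (20, 24, 34, c, 36, 2, 11), (27, 1, 31, d, 2, 11, 25), (27, 1, 31, d, 2, 21, 2), (27, 1, 38, n, 14, 11, 25), (27, 1, 38, n, 14, 21, 2), (27, 1, 8, b, 30, 11, 25), (27, 1, 8, b, 30, 21, 2)}
Keep only column(s) B, G, F: {(1, b, 11), (1, b, 21), (1, d, 11), (1, d, 21), (1, n, 11), (1, n, 21), (24, c, 2), (24, p, 2)}
Selection F != 2: {(1, b, 11), (1, b, 21), (1, d, 11), (1, d, 21), (1, n, 11), (1, n, 21)}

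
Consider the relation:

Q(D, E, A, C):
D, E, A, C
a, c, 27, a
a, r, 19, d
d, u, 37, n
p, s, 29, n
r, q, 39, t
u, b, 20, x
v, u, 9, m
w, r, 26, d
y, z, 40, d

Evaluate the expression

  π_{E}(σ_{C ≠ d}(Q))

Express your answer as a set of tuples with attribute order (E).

{b, c, q, s, u}

Filtering on C ≠ d leaves {(a, c, 27, a), (d, u, 37, n), (p, s, 29, n), (r, q, 39, t), (u, b, 20, x), (v, u, 9, m)}.
π[E]: project onto (E) (1 duplicate(s) eliminated) → {b, c, q, s, u}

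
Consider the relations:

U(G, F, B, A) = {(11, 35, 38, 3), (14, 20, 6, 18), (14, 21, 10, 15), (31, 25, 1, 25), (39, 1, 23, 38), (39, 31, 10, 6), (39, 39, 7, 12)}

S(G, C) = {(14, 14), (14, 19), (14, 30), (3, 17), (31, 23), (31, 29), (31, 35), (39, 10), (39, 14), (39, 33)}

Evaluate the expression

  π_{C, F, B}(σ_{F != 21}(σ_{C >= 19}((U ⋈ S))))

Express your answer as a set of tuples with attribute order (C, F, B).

Joining U and S on G yields {(14, 20, 6, 18, 14), (14, 20, 6, 18, 19), (14, 20, 6, 18, 30), (14, 21, 10, 15, 14), (14, 21, 10, 15, 19), (14, 21, 10, 15, 30), (31, 25, 1, 25, 23), (31, 25, 1, 25, 29), (31, 25, 1, 25, 35), (39, 1, 23, 38, 10), (39, 1, 23, 38, 14), (39, 1, 23, 38, 33), (39, 31, 10, 6, 10), (39, 31, 10, 6, 14), (39, 31, 10, 6, 33), (39, 39, 7, 12, 10), (39, 39, 7, 12, 14), (39, 39, 7, 12, 33)}.
Selection C >= 19: {(14, 20, 6, 18, 19), (14, 20, 6, 18, 30), (14, 21, 10, 15, 19), (14, 21, 10, 15, 30), (31, 25, 1, 25, 23), (31, 25, 1, 25, 29), (31, 25, 1, 25, 35), (39, 1, 23, 38, 33), (39, 31, 10, 6, 33), (39, 39, 7, 12, 33)}
Selection F != 21: {(14, 20, 6, 18, 19), (14, 20, 6, 18, 30), (31, 25, 1, 25, 23), (31, 25, 1, 25, 29), (31, 25, 1, 25, 35), (39, 1, 23, 38, 33), (39, 31, 10, 6, 33), (39, 39, 7, 12, 33)}
Keep only column(s) C, F, B: {(19, 20, 6), (23, 25, 1), (29, 25, 1), (30, 20, 6), (33, 1, 23), (33, 31, 10), (33, 39, 7), (35, 25, 1)}

{(19, 20, 6), (23, 25, 1), (29, 25, 1), (30, 20, 6), (33, 1, 23), (33, 31, 10), (33, 39, 7), (35, 25, 1)}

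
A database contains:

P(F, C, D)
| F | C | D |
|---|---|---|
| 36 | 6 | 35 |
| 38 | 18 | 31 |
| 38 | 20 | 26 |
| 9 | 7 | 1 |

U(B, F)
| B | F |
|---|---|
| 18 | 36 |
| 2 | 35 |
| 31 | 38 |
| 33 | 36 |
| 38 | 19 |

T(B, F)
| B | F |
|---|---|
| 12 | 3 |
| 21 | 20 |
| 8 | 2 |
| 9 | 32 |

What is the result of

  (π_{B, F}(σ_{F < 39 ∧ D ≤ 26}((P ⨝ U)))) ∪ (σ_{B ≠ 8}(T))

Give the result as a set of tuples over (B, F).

{(12, 3), (21, 20), (31, 38), (9, 32)}

Joining P and U on F yields {(36, 6, 35, 18), (36, 6, 35, 33), (38, 18, 31, 31), (38, 20, 26, 31)}.
Filtering on F < 39 ∧ D ≤ 26 leaves {(38, 20, 26, 31)}.
Projecting to B, F: {(31, 38)}
Filtering on B ≠ 8 leaves {(12, 3), (21, 20), (9, 32)}.
Taking the union: {(12, 3), (21, 20), (31, 38), (9, 32)}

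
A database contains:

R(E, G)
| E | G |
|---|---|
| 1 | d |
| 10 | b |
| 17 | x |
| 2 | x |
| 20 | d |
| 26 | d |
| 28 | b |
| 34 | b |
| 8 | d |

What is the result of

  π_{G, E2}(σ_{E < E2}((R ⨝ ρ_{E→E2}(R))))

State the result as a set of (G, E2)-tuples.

{(b, 28), (b, 34), (d, 20), (d, 26), (d, 8), (x, 17)}

ρ[E→E2]: schema becomes (E2, G); tuples unchanged.
Natural join on G: {(1, d, 1), (1, d, 20), (1, d, 26), (1, d, 8), (10, b, 10), (10, b, 28), (10, b, 34), (17, x, 17), (17, x, 2), (2, x, 17), (2, x, 2), (20, d, 1), (20, d, 20), (20, d, 26), (20, d, 8), (26, d, 1), (26, d, 20), (26, d, 26), (26, d, 8), (28, b, 10), (28, b, 28), (28, b, 34), (34, b, 10), (34, b, 28), (34, b, 34), (8, d, 1), (8, d, 20), (8, d, 26), (8, d, 8)}
Filtering on E < E2 leaves {(1, d, 20), (1, d, 26), (1, d, 8), (10, b, 28), (10, b, 34), (2, x, 17), (20, d, 26), (28, b, 34), (8, d, 20), (8, d, 26)}.
π[G, E2]: project onto (G, E2) (4 duplicate(s) eliminated) → {(b, 28), (b, 34), (d, 20), (d, 26), (d, 8), (x, 17)}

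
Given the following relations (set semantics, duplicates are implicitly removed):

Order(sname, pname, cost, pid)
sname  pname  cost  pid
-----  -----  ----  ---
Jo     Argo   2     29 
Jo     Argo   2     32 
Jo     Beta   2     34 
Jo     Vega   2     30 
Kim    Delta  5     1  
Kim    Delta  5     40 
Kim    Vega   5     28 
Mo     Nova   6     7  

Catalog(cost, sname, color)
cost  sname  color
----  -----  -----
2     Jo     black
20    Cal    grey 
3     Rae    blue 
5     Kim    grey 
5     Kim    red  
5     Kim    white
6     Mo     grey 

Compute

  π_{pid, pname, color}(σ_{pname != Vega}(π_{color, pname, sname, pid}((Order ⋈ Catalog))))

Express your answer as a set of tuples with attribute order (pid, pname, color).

Order ⋈ Catalog (natural join on sname, cost): {(Jo, Argo, 2, 29, black), (Jo, Argo, 2, 32, black), (Jo, Beta, 2, 34, black), (Jo, Vega, 2, 30, black), (Kim, Delta, 5, 1, grey), (Kim, Delta, 5, 1, red), (Kim, Delta, 5, 1, white), (Kim, Delta, 5, 40, grey), (Kim, Delta, 5, 40, red), (Kim, Delta, 5, 40, white), (Kim, Vega, 5, 28, grey), (Kim, Vega, 5, 28, red), (Kim, Vega, 5, 28, white), (Mo, Nova, 6, 7, grey)}
Projecting to color, pname, sname, pid: {(black, Argo, Jo, 29), (black, Argo, Jo, 32), (black, Beta, Jo, 34), (black, Vega, Jo, 30), (grey, Delta, Kim, 1), (grey, Delta, Kim, 40), (grey, Nova, Mo, 7), (grey, Vega, Kim, 28), (red, Delta, Kim, 1), (red, Delta, Kim, 40), (red, Vega, Kim, 28), (white, Delta, Kim, 1), (white, Delta, Kim, 40), (white, Vega, Kim, 28)}
Selection pname != Vega: {(black, Argo, Jo, 29), (black, Argo, Jo, 32), (black, Beta, Jo, 34), (grey, Delta, Kim, 1), (grey, Delta, Kim, 40), (grey, Nova, Mo, 7), (red, Delta, Kim, 1), (red, Delta, Kim, 40), (white, Delta, Kim, 1), (white, Delta, Kim, 40)}
Projecting to pid, pname, color: {(1, Delta, grey), (1, Delta, red), (1, Delta, white), (29, Argo, black), (32, Argo, black), (34, Beta, black), (40, Delta, grey), (40, Delta, red), (40, Delta, white), (7, Nova, grey)}

{(1, Delta, grey), (1, Delta, red), (1, Delta, white), (29, Argo, black), (32, Argo, black), (34, Beta, black), (40, Delta, grey), (40, Delta, red), (40, Delta, white), (7, Nova, grey)}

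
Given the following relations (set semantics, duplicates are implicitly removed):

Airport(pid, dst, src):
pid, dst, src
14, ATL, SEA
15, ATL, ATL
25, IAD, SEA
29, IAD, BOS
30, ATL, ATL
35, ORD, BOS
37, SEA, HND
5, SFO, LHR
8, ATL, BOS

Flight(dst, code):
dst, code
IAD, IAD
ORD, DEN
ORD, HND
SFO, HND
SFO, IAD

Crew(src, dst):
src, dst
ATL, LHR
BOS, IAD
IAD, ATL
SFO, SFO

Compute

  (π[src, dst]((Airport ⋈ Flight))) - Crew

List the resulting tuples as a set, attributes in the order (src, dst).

Natural join on dst: {(25, IAD, SEA, IAD), (29, IAD, BOS, IAD), (35, ORD, BOS, DEN), (35, ORD, BOS, HND), (5, SFO, LHR, HND), (5, SFO, LHR, IAD)}
Projecting to src, dst (2 duplicate(s) eliminated): {(BOS, IAD), (BOS, ORD), (LHR, SFO), (SEA, IAD)}
Taking the difference: {(BOS, ORD), (LHR, SFO), (SEA, IAD)}

{(BOS, ORD), (LHR, SFO), (SEA, IAD)}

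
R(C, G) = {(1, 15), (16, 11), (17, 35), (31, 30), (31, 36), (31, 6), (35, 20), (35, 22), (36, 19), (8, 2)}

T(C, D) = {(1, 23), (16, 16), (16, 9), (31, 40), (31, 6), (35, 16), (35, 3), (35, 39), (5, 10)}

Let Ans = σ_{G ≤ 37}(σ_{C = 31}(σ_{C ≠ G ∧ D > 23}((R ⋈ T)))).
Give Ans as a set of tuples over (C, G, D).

{(31, 30, 40), (31, 36, 40), (31, 6, 40)}

Joining R and T on C yields {(1, 15, 23), (16, 11, 16), (16, 11, 9), (31, 30, 40), (31, 30, 6), (31, 36, 40), (31, 36, 6), (31, 6, 40), (31, 6, 6), (35, 20, 16), (35, 20, 3), (35, 20, 39), (35, 22, 16), (35, 22, 3), (35, 22, 39)}.
Apply σ_{C ≠ G ∧ D > 23}; surviving tuples: {(31, 30, 40), (31, 36, 40), (31, 6, 40), (35, 20, 39), (35, 22, 39)}
Apply σ_{C = 31}; surviving tuples: {(31, 30, 40), (31, 36, 40), (31, 6, 40)}
Apply σ_{G ≤ 37}; surviving tuples: {(31, 30, 40), (31, 36, 40), (31, 6, 40)}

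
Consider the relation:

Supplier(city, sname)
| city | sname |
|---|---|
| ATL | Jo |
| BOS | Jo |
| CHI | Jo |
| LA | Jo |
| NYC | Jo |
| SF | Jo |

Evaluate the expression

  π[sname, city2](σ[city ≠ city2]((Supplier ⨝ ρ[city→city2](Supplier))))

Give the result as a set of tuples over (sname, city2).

{(Jo, ATL), (Jo, BOS), (Jo, CHI), (Jo, LA), (Jo, NYC), (Jo, SF)}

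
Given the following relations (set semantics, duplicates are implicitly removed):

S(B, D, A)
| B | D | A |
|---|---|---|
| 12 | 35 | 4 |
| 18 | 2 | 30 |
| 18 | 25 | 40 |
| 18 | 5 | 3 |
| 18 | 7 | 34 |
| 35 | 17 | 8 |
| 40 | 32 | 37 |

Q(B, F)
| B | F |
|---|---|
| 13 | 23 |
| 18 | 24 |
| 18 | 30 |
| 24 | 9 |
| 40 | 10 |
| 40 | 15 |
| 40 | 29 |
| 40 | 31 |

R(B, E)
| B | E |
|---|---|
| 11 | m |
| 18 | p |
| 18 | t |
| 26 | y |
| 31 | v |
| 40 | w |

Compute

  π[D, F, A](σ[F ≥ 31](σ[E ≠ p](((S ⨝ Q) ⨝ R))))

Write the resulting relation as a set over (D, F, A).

{(32, 31, 37)}

Natural join on B: {(18, 2, 30, 24), (18, 2, 30, 30), (18, 25, 40, 24), (18, 25, 40, 30), (18, 5, 3, 24), (18, 5, 3, 30), (18, 7, 34, 24), (18, 7, 34, 30), (40, 32, 37, 10), (40, 32, 37, 15), (40, 32, 37, 29), (40, 32, 37, 31)}
Natural join on B: {(18, 2, 30, 24, p), (18, 2, 30, 24, t), (18, 2, 30, 30, p), (18, 2, 30, 30, t), (18, 25, 40, 24, p), (18, 25, 40, 24, t), (18, 25, 40, 30, p), (18, 25, 40, 30, t), (18, 5, 3, 24, p), (18, 5, 3, 24, t), (18, 5, 3, 30, p), (18, 5, 3, 30, t), (18, 7, 34, 24, p), (18, 7, 34, 24, t), (18, 7, 34, 30, p), (18, 7, 34, 30, t), (40, 32, 37, 10, w), (40, 32, 37, 15, w), (40, 32, 37, 29, w), (40, 32, 37, 31, w)}
σ[E ≠ p]: keep tuples satisfying E ≠ p → {(18, 2, 30, 24, t), (18, 2, 30, 30, t), (18, 25, 40, 24, t), (18, 25, 40, 30, t), (18, 5, 3, 24, t), (18, 5, 3, 30, t), (18, 7, 34, 24, t), (18, 7, 34, 30, t), (40, 32, 37, 10, w), (40, 32, 37, 15, w), (40, 32, 37, 29, w), (40, 32, 37, 31, w)}
σ[F ≥ 31]: keep tuples satisfying F ≥ 31 → {(40, 32, 37, 31, w)}
Projecting to D, F, A: {(32, 31, 37)}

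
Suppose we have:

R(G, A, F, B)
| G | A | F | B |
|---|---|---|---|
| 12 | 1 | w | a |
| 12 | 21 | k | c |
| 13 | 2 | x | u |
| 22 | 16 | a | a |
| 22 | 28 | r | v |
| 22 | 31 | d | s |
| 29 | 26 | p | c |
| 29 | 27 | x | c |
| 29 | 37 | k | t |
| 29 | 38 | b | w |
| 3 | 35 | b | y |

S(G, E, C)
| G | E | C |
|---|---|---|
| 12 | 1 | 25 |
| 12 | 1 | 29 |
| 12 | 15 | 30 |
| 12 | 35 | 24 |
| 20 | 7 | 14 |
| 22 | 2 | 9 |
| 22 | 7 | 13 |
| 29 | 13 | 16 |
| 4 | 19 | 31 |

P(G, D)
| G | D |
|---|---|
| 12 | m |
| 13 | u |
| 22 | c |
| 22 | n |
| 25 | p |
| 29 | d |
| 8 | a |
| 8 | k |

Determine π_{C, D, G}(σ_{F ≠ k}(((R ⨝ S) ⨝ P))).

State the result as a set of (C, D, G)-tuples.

R ⋈ S (natural join on G): {(12, 1, w, a, 1, 25), (12, 1, w, a, 1, 29), (12, 1, w, a, 15, 30), (12, 1, w, a, 35, 24), (12, 21, k, c, 1, 25), (12, 21, k, c, 1, 29), (12, 21, k, c, 15, 30), (12, 21, k, c, 35, 24), (22, 16, a, a, 2, 9), (22, 16, a, a, 7, 13), (22, 28, r, v, 2, 9), (22, 28, r, v, 7, 13), (22, 31, d, s, 2, 9), (22, 31, d, s, 7, 13), (29, 26, p, c, 13, 16), (29, 27, x, c, 13, 16), (29, 37, k, t, 13, 16), (29, 38, b, w, 13, 16)}
(R ⨝ S) ⋈ P (natural join on G): {(12, 1, w, a, 1, 25, m), (12, 1, w, a, 1, 29, m), (12, 1, w, a, 15, 30, m), (12, 1, w, a, 35, 24, m), (12, 21, k, c, 1, 25, m), (12, 21, k, c, 1, 29, m), (12, 21, k, c, 15, 30, m), (12, 21, k, c, 35, 24, m), (22, 16, a, a, 2, 9, c), (22, 16, a, a, 2, 9, n), (22, 16, a, a, 7, 13, c), (22, 16, a, a, 7, 13, n), (22, 28, r, v, 2, 9, c), (22, 28, r, v, 2, 9, n), (22, 28, r, v, 7, 13, c), (22, 28, r, v, 7, 13, n), (22, 31, d, s, 2, 9, c), (22, 31, d, s, 2, 9, n), (22, 31, d, s, 7, 13, c), (22, 31, d, s, 7, 13, n), (29, 26, p, c, 13, 16, d), (29, 27, x, c, 13, 16, d), (29, 37, k, t, 13, 16, d), (29, 38, b, w, 13, 16, d)}
Selection F ≠ k: {(12, 1, w, a, 1, 25, m), (12, 1, w, a, 1, 29, m), (12, 1, w, a, 15, 30, m), (12, 1, w, a, 35, 24, m), (22, 16, a, a, 2, 9, c), (22, 16, a, a, 2, 9, n), (22, 16, a, a, 7, 13, c), (22, 16, a, a, 7, 13, n), (22, 28, r, v, 2, 9, c), (22, 28, r, v, 2, 9, n), (22, 28, r, v, 7, 13, c), (22, 28, r, v, 7, 13, n), (22, 31, d, s, 2, 9, c), (22, 31, d, s, 2, 9, n), (22, 31, d, s, 7, 13, c), (22, 31, d, s, 7, 13, n), (29, 26, p, c, 13, 16, d), (29, 27, x, c, 13, 16, d), (29, 38, b, w, 13, 16, d)}
Keep only column(s) C, D, G (10 duplicate(s) eliminated): {(13, c, 22), (13, n, 22), (16, d, 29), (24, m, 12), (25, m, 12), (29, m, 12), (30, m, 12), (9, c, 22), (9, n, 22)}

{(13, c, 22), (13, n, 22), (16, d, 29), (24, m, 12), (25, m, 12), (29, m, 12), (30, m, 12), (9, c, 22), (9, n, 22)}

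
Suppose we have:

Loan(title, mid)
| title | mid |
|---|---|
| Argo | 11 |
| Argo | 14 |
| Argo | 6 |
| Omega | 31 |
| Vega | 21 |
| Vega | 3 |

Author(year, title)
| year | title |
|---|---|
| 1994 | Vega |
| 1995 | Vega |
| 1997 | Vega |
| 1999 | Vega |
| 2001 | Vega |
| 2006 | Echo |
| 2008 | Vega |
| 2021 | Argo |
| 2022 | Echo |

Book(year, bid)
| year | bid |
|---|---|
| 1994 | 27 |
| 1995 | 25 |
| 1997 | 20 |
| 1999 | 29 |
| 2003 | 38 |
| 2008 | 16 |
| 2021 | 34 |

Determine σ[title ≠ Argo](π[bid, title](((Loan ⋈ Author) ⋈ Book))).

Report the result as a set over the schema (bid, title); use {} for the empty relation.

Loan ⋈ Author (natural join on title): {(Argo, 11, 2021), (Argo, 14, 2021), (Argo, 6, 2021), (Vega, 21, 1994), (Vega, 21, 1995), (Vega, 21, 1997), (Vega, 21, 1999), (Vega, 21, 2001), (Vega, 21, 2008), (Vega, 3, 1994), (Vega, 3, 1995), (Vega, 3, 1997), (Vega, 3, 1999), (Vega, 3, 2001), (Vega, 3, 2008)}
(Loan ⋈ Author) ⋈ Book (natural join on year): {(Argo, 11, 2021, 34), (Argo, 14, 2021, 34), (Argo, 6, 2021, 34), (Vega, 21, 1994, 27), (Vega, 21, 1995, 25), (Vega, 21, 1997, 20), (Vega, 21, 1999, 29), (Vega, 21, 2008, 16), (Vega, 3, 1994, 27), (Vega, 3, 1995, 25), (Vega, 3, 1997, 20), (Vega, 3, 1999, 29), (Vega, 3, 2008, 16)}
π[bid, title]: project onto (bid, title) (7 duplicate(s) eliminated) → {(16, Vega), (20, Vega), (25, Vega), (27, Vega), (29, Vega), (34, Argo)}
σ[title ≠ Argo]: keep tuples satisfying title ≠ Argo → {(16, Vega), (20, Vega), (25, Vega), (27, Vega), (29, Vega)}

{(16, Vega), (20, Vega), (25, Vega), (27, Vega), (29, Vega)}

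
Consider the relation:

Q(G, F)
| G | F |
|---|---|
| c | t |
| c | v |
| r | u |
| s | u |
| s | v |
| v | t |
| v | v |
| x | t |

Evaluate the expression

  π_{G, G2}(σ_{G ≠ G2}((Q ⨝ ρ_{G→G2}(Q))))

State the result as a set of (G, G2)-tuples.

{(c, s), (c, v), (c, x), (r, s), (s, c), (s, r), (s, v), (v, c), (v, s), (v, x), (x, c), (x, v)}

ρ[G→G2]: schema becomes (G2, F); tuples unchanged.
Natural join on F: {(c, t, c), (c, t, v), (c, t, x), (c, v, c), (c, v, s), (c, v, v), (r, u, r), (r, u, s), (s, u, r), (s, u, s), (s, v, c), (s, v, s), (s, v, v), (v, t, c), (v, t, v), (v, t, x), (v, v, c), (v, v, s), (v, v, v), (x, t, c), (x, t, v), (x, t, x)}
Selection G ≠ G2: {(c, t, v), (c, t, x), (c, v, s), (c, v, v), (r, u, s), (s, u, r), (s, v, c), (s, v, v), (v, t, c), (v, t, x), (v, v, c), (v, v, s), (x, t, c), (x, t, v)}
Keep only column(s) G, G2 (2 duplicate(s) eliminated): {(c, s), (c, v), (c, x), (r, s), (s, c), (s, r), (s, v), (v, c), (v, s), (v, x), (x, c), (x, v)}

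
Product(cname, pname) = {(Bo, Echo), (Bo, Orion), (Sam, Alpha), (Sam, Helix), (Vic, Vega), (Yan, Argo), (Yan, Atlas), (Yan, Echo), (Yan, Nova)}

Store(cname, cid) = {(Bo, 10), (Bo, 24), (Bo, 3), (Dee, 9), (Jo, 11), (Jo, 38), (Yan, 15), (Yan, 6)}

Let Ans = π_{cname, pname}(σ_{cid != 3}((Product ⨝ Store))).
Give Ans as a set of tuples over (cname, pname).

{(Bo, Echo), (Bo, Orion), (Yan, Argo), (Yan, Atlas), (Yan, Echo), (Yan, Nova)}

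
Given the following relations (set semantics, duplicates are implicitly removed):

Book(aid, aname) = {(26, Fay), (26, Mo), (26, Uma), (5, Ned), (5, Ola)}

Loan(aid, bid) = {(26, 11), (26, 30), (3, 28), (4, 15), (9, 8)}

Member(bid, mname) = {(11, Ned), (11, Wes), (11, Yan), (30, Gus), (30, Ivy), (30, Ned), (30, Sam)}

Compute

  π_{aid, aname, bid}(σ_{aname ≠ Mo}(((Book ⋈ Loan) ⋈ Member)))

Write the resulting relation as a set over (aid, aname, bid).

Joining Book and Loan on aid yields {(26, Fay, 11), (26, Fay, 30), (26, Mo, 11), (26, Mo, 30), (26, Uma, 11), (26, Uma, 30)}.
Joining (Book ⋈ Loan) and Member on bid yields {(26, Fay, 11, Ned), (26, Fay, 11, Wes), (26, Fay, 11, Yan), (26, Fay, 30, Gus), (26, Fay, 30, Ivy), (26, Fay, 30, Ned), (26, Fay, 30, Sam), (26, Mo, 11, Ned), (26, Mo, 11, Wes), (26, Mo, 11, Yan), (26, Mo, 30, Gus), (26, Mo, 30, Ivy), (26, Mo, 30, Ned), (26, Mo, 30, Sam), (26, Uma, 11, Ned), (26, Uma, 11, Wes), (26, Uma, 11, Yan), (26, Uma, 30, Gus), (26, Uma, 30, Ivy), (26, Uma, 30, Ned), (26, Uma, 30, Sam)}.
Selection aname ≠ Mo: {(26, Fay, 11, Ned), (26, Fay, 11, Wes), (26, Fay, 11, Yan), (26, Fay, 30, Gus), (26, Fay, 30, Ivy), (26, Fay, 30, Ned), (26, Fay, 30, Sam), (26, Uma, 11, Ned), (26, Uma, 11, Wes), (26, Uma, 11, Yan), (26, Uma, 30, Gus), (26, Uma, 30, Ivy), (26, Uma, 30, Ned), (26, Uma, 30, Sam)}
π[aid, aname, bid]: project onto (aid, aname, bid) (10 duplicate(s) eliminated) → {(26, Fay, 11), (26, Fay, 30), (26, Uma, 11), (26, Uma, 30)}

{(26, Fay, 11), (26, Fay, 30), (26, Uma, 11), (26, Uma, 30)}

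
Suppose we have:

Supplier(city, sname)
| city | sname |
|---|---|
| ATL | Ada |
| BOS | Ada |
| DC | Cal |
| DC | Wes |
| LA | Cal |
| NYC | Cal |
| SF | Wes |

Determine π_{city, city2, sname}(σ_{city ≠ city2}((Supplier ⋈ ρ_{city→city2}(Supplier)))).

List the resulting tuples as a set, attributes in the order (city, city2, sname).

ρ[city→city2]: schema becomes (city2, sname); tuples unchanged.
Supplier ⋈ ρ_{city→city2}(Supplier) (natural join on sname): {(ATL, Ada, ATL), (ATL, Ada, BOS), (BOS, Ada, ATL), (BOS, Ada, BOS), (DC, Cal, DC), (DC, Cal, LA), (DC, Cal, NYC), (DC, Wes, DC), (DC, Wes, SF), (LA, Cal, DC), (LA, Cal, LA), (LA, Cal, NYC), (NYC, Cal, DC), (NYC, Cal, LA), (NYC, Cal, NYC), (SF, Wes, DC), (SF, Wes, SF)}
Filtering on city ≠ city2 leaves {(ATL, Ada, BOS), (BOS, Ada, ATL), (DC, Cal, LA), (DC, Cal, NYC), (DC, Wes, SF), (LA, Cal, DC), (LA, Cal, NYC), (NYC, Cal, DC), (NYC, Cal, LA), (SF, Wes, DC)}.
π_{city, city2, sname} gives {(ATL, BOS, Ada), (BOS, ATL, Ada), (DC, LA, Cal), (DC, NYC, Cal), (DC, SF, Wes), (LA, DC, Cal), (LA, NYC, Cal), (NYC, DC, Cal), (NYC, LA, Cal), (SF, DC, Wes)}.

{(ATL, BOS, Ada), (BOS, ATL, Ada), (DC, LA, Cal), (DC, NYC, Cal), (DC, SF, Wes), (LA, DC, Cal), (LA, NYC, Cal), (NYC, DC, Cal), (NYC, LA, Cal), (SF, DC, Wes)}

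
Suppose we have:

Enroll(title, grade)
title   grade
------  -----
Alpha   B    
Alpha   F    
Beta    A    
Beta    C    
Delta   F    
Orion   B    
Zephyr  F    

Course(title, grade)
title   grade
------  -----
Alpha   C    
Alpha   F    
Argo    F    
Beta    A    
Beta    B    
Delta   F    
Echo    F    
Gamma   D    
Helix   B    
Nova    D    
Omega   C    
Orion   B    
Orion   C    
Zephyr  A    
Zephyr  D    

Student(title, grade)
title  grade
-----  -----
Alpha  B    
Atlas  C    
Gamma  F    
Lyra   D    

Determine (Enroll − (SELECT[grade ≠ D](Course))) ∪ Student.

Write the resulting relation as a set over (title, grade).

Apply σ_{grade ≠ D}; surviving tuples: {(Alpha, C), (Alpha, F), (Argo, F), (Beta, A), (Beta, B), (Delta, F), (Echo, F), (Helix, B), (Omega, C), (Orion, B), (Orion, C), (Zephyr, A)}
Taking the difference: {(Alpha, B), (Beta, C), (Zephyr, F)}
Taking the union: {(Alpha, B), (Atlas, C), (Beta, C), (Gamma, F), (Lyra, D), (Zephyr, F)}

{(Alpha, B), (Atlas, C), (Beta, C), (Gamma, F), (Lyra, D), (Zephyr, F)}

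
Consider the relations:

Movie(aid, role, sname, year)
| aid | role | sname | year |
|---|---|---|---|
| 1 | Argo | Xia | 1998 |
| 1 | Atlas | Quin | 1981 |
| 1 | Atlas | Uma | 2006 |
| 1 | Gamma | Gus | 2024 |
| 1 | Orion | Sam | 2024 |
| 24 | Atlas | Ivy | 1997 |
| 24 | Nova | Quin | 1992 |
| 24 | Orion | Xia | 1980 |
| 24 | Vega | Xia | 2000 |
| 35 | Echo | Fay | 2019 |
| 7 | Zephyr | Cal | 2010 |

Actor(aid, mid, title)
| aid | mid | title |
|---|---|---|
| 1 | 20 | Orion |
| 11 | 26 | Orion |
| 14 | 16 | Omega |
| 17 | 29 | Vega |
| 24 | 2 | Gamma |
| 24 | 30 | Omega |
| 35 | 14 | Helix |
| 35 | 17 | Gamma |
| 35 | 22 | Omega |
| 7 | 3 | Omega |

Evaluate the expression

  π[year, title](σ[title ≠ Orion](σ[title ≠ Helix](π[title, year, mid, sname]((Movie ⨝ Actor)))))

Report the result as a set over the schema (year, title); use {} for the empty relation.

Joining Movie and Actor on aid yields {(1, Argo, Xia, 1998, 20, Orion), (1, Atlas, Quin, 1981, 20, Orion), (1, Atlas, Uma, 2006, 20, Orion), (1, Gamma, Gus, 2024, 20, Orion), (1, Orion, Sam, 2024, 20, Orion), (24, Atlas, Ivy, 1997, 2, Gamma), (24, Atlas, Ivy, 1997, 30, Omega), (24, Nova, Quin, 1992, 2, Gamma), (24, Nova, Quin, 1992, 30, Omega), (24, Orion, Xia, 1980, 2, Gamma), (24, Orion, Xia, 1980, 30, Omega), (24, Vega, Xia, 2000, 2, Gamma), (24, Vega, Xia, 2000, 30, Omega), (35, Echo, Fay, 2019, 14, Helix), (35, Echo, Fay, 2019, 17, Gamma), (35, Echo, Fay, 2019, 22, Omega), (7, Zephyr, Cal, 2010, 3, Omega)}.
π_{title, year, mid, sname} gives {(Gamma, 1980, 2, Xia), (Gamma, 1992, 2, Quin), (Gamma, 1997, 2, Ivy), (Gamma, 2000, 2, Xia), (Gamma, 2019, 17, Fay), (Helix, 2019, 14, Fay), (Omega, 1980, 30, Xia), (Omega, 1992, 30, Quin), (Omega, 1997, 30, Ivy), (Omega, 2000, 30, Xia), (Omega, 2010, 3, Cal), (Omega, 2019, 22, Fay), (Orion, 1981, 20, Quin), (Orion, 1998, 20, Xia), (Orion, 2006, 20, Uma), (Orion, 2024, 20, Gus), (Orion, 2024, 20, Sam)}.
σ[title ≠ Helix]: keep tuples satisfying title ≠ Helix → {(Gamma, 1980, 2, Xia), (Gamma, 1992, 2, Quin), (Gamma, 1997, 2, Ivy), (Gamma, 2000, 2, Xia), (Gamma, 2019, 17, Fay), (Omega, 1980, 30, Xia), (Omega, 1992, 30, Quin), (Omega, 1997, 30, Ivy), (Omega, 2000, 30, Xia), (Omega, 2010, 3, Cal), (Omega, 2019, 22, Fay), (Orion, 1981, 20, Quin), (Orion, 1998, 20, Xia), (Orion, 2006, 20, Uma), (Orion, 2024, 20, Gus), (Orion, 2024, 20, Sam)}
σ[title ≠ Orion]: keep tuples satisfying title ≠ Orion → {(Gamma, 1980, 2, Xia), (Gamma, 1992, 2, Quin), (Gamma, 1997, 2, Ivy), (Gamma, 2000, 2, Xia), (Gamma, 2019, 17, Fay), (Omega, 1980, 30, Xia), (Omega, 1992, 30, Quin), (Omega, 1997, 30, Ivy), (Omega, 2000, 30, Xia), (Omega, 2010, 3, Cal), (Omega, 2019, 22, Fay)}
π_{year, title} gives {(1980, Gamma), (1980, Omega), (1992, Gamma), (1992, Omega), (1997, Gamma), (1997, Omega), (2000, Gamma), (2000, Omega), (2010, Omega), (2019, Gamma), (2019, Omega)}.

{(1980, Gamma), (1980, Omega), (1992, Gamma), (1992, Omega), (1997, Gamma), (1997, Omega), (2000, Gamma), (2000, Omega), (2010, Omega), (2019, Gamma), (2019, Omega)}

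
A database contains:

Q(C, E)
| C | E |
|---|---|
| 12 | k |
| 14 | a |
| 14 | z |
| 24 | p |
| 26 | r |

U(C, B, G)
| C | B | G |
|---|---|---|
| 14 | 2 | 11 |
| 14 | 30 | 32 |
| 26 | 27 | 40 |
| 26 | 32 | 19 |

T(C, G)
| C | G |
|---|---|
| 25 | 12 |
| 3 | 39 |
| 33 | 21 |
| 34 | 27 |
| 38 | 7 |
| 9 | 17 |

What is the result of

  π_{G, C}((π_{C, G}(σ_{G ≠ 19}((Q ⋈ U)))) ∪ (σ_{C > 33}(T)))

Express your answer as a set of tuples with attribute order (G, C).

{(11, 14), (27, 34), (32, 14), (40, 26), (7, 38)}

Natural join on C: {(14, a, 2, 11), (14, a, 30, 32), (14, z, 2, 11), (14, z, 30, 32), (26, r, 27, 40), (26, r, 32, 19)}
Selection G ≠ 19: {(14, a, 2, 11), (14, a, 30, 32), (14, z, 2, 11), (14, z, 30, 32), (26, r, 27, 40)}
π[C, G]: project onto (C, G) (2 duplicate(s) eliminated) → {(14, 11), (14, 32), (26, 40)}
Selection C > 33: {(34, 27), (38, 7)}
Taking the union: {(14, 11), (14, 32), (26, 40), (34, 27), (38, 7)}
π[G, C]: project onto (G, C) → {(11, 14), (27, 34), (32, 14), (40, 26), (7, 38)}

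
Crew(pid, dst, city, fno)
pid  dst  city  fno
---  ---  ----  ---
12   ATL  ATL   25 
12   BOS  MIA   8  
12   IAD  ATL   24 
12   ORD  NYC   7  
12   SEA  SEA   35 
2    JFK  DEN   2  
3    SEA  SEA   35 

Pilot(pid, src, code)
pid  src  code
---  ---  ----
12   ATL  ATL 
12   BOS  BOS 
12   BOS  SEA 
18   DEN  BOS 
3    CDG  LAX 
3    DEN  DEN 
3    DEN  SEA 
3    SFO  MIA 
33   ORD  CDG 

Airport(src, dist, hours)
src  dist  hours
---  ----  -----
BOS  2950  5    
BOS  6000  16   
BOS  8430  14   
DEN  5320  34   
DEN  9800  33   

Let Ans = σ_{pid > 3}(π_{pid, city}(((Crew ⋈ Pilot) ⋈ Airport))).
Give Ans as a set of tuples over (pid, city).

Joining Crew and Pilot on pid yields {(12, ATL, ATL, 25, ATL, ATL), (12, ATL, ATL, 25, BOS, BOS), (12, ATL, ATL, 25, BOS, SEA), (12, BOS, MIA, 8, ATL, ATL), (12, BOS, MIA, 8, BOS, BOS), (12, BOS, MIA, 8, BOS, SEA), (12, IAD, ATL, 24, ATL, ATL), (12, IAD, ATL, 24, BOS, BOS), (12, IAD, ATL, 24, BOS, SEA), (12, ORD, NYC, 7, ATL, ATL), (12, ORD, NYC, 7, BOS, BOS), (12, ORD, NYC, 7, BOS, SEA), (12, SEA, SEA, 35, ATL, ATL), (12, SEA, SEA, 35, BOS, BOS), (12, SEA, SEA, 35, BOS, SEA), (3, SEA, SEA, 35, CDG, LAX), (3, SEA, SEA, 35, DEN, DEN), (3, SEA, SEA, 35, DEN, SEA), (3, SEA, SEA, 35, SFO, MIA)}.
Joining (Crew ⋈ Pilot) and Airport on src yields {(12, ATL, ATL, 25, BOS, BOS, 2950, 5), (12, ATL, ATL, 25, BOS, BOS, 6000, 16), (12, ATL, ATL, 25, BOS, BOS, 8430, 14), (12, ATL, ATL, 25, BOS, SEA, 2950, 5), (12, ATL, ATL, 25, BOS, SEA, 6000, 16), (12, ATL, ATL, 25, BOS, SEA, 8430, 14), (12, BOS, MIA, 8, BOS, BOS, 2950, 5), (12, BOS, MIA, 8, BOS, BOS, 6000, 16), (12, BOS, MIA, 8, BOS, BOS, 8430, 14), (12, BOS, MIA, 8, BOS, SEA, 2950, 5), (12, BOS, MIA, 8, BOS, SEA, 6000, 16), (12, BOS, MIA, 8, BOS, SEA, 8430, 14), (12, IAD, ATL, 24, BOS, BOS, 2950, 5), (12, IAD, ATL, 24, BOS, BOS, 6000, 16), (12, IAD, ATL, 24, BOS, BOS, 8430, 14), (12, IAD, ATL, 24, BOS, SEA, 2950, 5), (12, IAD, ATL, 24, BOS, SEA, 6000, 16), (12, IAD, ATL, 24, BOS, SEA, 8430, 14), (12, ORD, NYC, 7, BOS, BOS, 2950, 5), (12, ORD, NYC, 7, BOS, BOS, 6000, 16), (12, ORD, NYC, 7, BOS, BOS, 8430, 14), (12, ORD, NYC, 7, BOS, SEA, 2950, 5), (12, ORD, NYC, 7, BOS, SEA, 6000, 16), (12, ORD, NYC, 7, BOS, SEA, 8430, 14), (12, SEA, SEA, 35, BOS, BOS, 2950, 5), (12, SEA, SEA, 35, BOS, BOS, 6000, 16), (12, SEA, SEA, 35, BOS, BOS, 8430, 14), (12, SEA, SEA, 35, BOS, SEA, 2950, 5), (12, SEA, SEA, 35, BOS, SEA, 6000, 16), (12, SEA, SEA, 35, BOS, SEA, 8430, 14), (3, SEA, SEA, 35, DEN, DEN, 5320, 34), (3, SEA, SEA, 35, DEN, DEN, 9800, 33), (3, SEA, SEA, 35, DEN, SEA, 5320, 34), (3, SEA, SEA, 35, DEN, SEA, 9800, 33)}.
Keep only column(s) pid, city (29 duplicate(s) eliminated): {(12, ATL), (12, MIA), (12, NYC), (12, SEA), (3, SEA)}
Apply σ_{pid > 3}; surviving tuples: {(12, ATL), (12, MIA), (12, NYC), (12, SEA)}

{(12, ATL), (12, MIA), (12, NYC), (12, SEA)}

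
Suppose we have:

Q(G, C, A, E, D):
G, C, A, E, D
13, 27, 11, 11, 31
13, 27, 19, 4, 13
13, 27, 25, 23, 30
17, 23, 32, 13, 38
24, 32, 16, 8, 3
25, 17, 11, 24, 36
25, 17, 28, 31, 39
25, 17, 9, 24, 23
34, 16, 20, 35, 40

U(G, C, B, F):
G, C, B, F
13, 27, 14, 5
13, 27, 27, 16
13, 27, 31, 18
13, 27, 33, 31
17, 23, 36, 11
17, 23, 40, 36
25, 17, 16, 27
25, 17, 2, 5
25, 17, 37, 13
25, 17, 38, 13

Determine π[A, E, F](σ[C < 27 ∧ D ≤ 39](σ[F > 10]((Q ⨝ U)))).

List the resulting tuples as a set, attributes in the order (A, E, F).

{(11, 24, 13), (11, 24, 27), (28, 31, 13), (28, 31, 27), (32, 13, 11), (32, 13, 36), (9, 24, 13), (9, 24, 27)}

Q ⋈ U (natural join on G, C): {(13, 27, 11, 11, 31, 14, 5), (13, 27, 11, 11, 31, 27, 16), (13, 27, 11, 11, 31, 31, 18), (13, 27, 11, 11, 31, 33, 31), (13, 27, 19, 4, 13, 14, 5), (13, 27, 19, 4, 13, 27, 16), (13, 27, 19, 4, 13, 31, 18), (13, 27, 19, 4, 13, 33, 31), (13, 27, 25, 23, 30, 14, 5), (13, 27, 25, 23, 30, 27, 16), (13, 27, 25, 23, 30, 31, 18), (13, 27, 25, 23, 30, 33, 31), (17, 23, 32, 13, 38, 36, 11), (17, 23, 32, 13, 38, 40, 36), (25, 17, 11, 24, 36, 16, 27), (25, 17, 11, 24, 36, 2, 5), (25, 17, 11, 24, 36, 37, 13), (25, 17, 11, 24, 36, 38, 13), (25, 17, 28, 31, 39, 16, 27), (25, 17, 28, 31, 39, 2, 5), (25, 17, 28, 31, 39, 37, 13), (25, 17, 28, 31, 39, 38, 13), (25, 17, 9, 24, 23, 16, 27), (25, 17, 9, 24, 23, 2, 5), (25, 17, 9, 24, 23, 37, 13), (25, 17, 9, 24, 23, 38, 13)}
Apply σ_{F > 10}; surviving tuples: {(13, 27, 11, 11, 31, 27, 16), (13, 27, 11, 11, 31, 31, 18), (13, 27, 11, 11, 31, 33, 31), (13, 27, 19, 4, 13, 27, 16), (13, 27, 19, 4, 13, 31, 18), (13, 27, 19, 4, 13, 33, 31), (13, 27, 25, 23, 30, 27, 16), (13, 27, 25, 23, 30, 31, 18), (13, 27, 25, 23, 30, 33, 31), (17, 23, 32, 13, 38, 36, 11), (17, 23, 32, 13, 38, 40, 36), (25, 17, 11, 24, 36, 16, 27), (25, 17, 11, 24, 36, 37, 13), (25, 17, 11, 24, 36, 38, 13), (25, 17, 28, 31, 39, 16, 27), (25, 17, 28, 31, 39, 37, 13), (25, 17, 28, 31, 39, 38, 13), (25, 17, 9, 24, 23, 16, 27), (25, 17, 9, 24, 23, 37, 13), (25, 17, 9, 24, 23, 38, 13)}
Apply σ_{C < 27 ∧ D ≤ 39}; surviving tuples: {(17, 23, 32, 13, 38, 36, 11), (17, 23, 32, 13, 38, 40, 36), (25, 17, 11, 24, 36, 16, 27), (25, 17, 11, 24, 36, 37, 13), (25, 17, 11, 24, 36, 38, 13), (25, 17, 28, 31, 39, 16, 27), (25, 17, 28, 31, 39, 37, 13), (25, 17, 28, 31, 39, 38, 13), (25, 17, 9, 24, 23, 16, 27), (25, 17, 9, 24, 23, 37, 13), (25, 17, 9, 24, 23, 38, 13)}
Projecting to A, E, F (3 duplicate(s) eliminated): {(11, 24, 13), (11, 24, 27), (28, 31, 13), (28, 31, 27), (32, 13, 11), (32, 13, 36), (9, 24, 13), (9, 24, 27)}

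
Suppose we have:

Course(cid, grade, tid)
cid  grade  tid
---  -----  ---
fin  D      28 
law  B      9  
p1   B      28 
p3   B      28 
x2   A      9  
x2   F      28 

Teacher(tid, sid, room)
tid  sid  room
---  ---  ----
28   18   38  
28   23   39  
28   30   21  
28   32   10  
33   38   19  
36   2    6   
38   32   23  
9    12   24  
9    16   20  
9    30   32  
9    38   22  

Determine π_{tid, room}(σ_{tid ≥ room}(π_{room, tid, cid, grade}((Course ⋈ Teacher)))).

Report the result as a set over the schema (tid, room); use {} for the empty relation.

Joining Course and Teacher on tid yields {(fin, D, 28, 18, 38), (fin, D, 28, 23, 39), (fin, D, 28, 30, 21), (fin, D, 28, 32, 10), (law, B, 9, 12, 24), (law, B, 9, 16, 20), (law, B, 9, 30, 32), (law, B, 9, 38, 22), (p1, B, 28, 18, 38), (p1, B, 28, 23, 39), (p1, B, 28, 30, 21), (p1, B, 28, 32, 10), (p3, B, 28, 18, 38), (p3, B, 28, 23, 39), (p3, B, 28, 30, 21), (p3, B, 28, 32, 10), (x2, A, 9, 12, 24), (x2, A, 9, 16, 20), (x2, A, 9, 30, 32), (x2, A, 9, 38, 22), (x2, F, 28, 18, 38), (x2, F, 28, 23, 39), (x2, F, 28, 30, 21), (x2, F, 28, 32, 10)}.
Keep only column(s) room, tid, cid, grade: {(10, 28, fin, D), (10, 28, p1, B), (10, 28, p3, B), (10, 28, x2, F), (20, 9, law, B), (20, 9, x2, A), (21, 28, fin, D), (21, 28, p1, B), (21, 28, p3, B), (21, 28, x2, F), (22, 9, law, B), (22, 9, x2, A), (24, 9, law, B), (24, 9, x2, A), (32, 9, law, B), (32, 9, x2, A), (38, 28, fin, D), (38, 28, p1, B), (38, 28, p3, B), (38, 28, x2, F), (39, 28, fin, D), (39, 28, p1, B), (39, 28, p3, B), (39, 28, x2, F)}
Apply σ_{tid ≥ room}; surviving tuples: {(10, 28, fin, D), (10, 28, p1, B), (10, 28, p3, B), (10, 28, x2, F), (21, 28, fin, D), (21, 28, p1, B), (21, 28, p3, B), (21, 28, x2, F)}
Keep only column(s) tid, room (6 duplicate(s) eliminated): {(28, 10), (28, 21)}

{(28, 10), (28, 21)}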